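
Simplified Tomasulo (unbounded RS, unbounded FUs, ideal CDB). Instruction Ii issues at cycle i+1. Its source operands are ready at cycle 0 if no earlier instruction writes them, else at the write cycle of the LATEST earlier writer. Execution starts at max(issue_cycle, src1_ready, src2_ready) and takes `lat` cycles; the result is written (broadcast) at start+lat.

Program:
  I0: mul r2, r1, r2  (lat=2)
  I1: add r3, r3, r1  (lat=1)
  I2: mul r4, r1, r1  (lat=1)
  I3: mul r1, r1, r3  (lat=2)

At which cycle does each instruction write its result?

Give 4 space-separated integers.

I0 mul r2: issue@1 deps=(None,None) exec_start@1 write@3
I1 add r3: issue@2 deps=(None,None) exec_start@2 write@3
I2 mul r4: issue@3 deps=(None,None) exec_start@3 write@4
I3 mul r1: issue@4 deps=(None,1) exec_start@4 write@6

Answer: 3 3 4 6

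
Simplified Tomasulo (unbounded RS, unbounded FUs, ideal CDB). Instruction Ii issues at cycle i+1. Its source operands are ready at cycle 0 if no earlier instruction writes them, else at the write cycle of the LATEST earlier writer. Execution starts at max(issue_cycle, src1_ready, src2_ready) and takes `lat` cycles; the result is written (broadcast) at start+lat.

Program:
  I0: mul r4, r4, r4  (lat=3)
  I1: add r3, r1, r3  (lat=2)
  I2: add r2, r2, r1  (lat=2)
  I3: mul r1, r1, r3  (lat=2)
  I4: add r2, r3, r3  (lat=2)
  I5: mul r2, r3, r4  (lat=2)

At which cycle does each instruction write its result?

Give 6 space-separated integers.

Answer: 4 4 5 6 7 8

Derivation:
I0 mul r4: issue@1 deps=(None,None) exec_start@1 write@4
I1 add r3: issue@2 deps=(None,None) exec_start@2 write@4
I2 add r2: issue@3 deps=(None,None) exec_start@3 write@5
I3 mul r1: issue@4 deps=(None,1) exec_start@4 write@6
I4 add r2: issue@5 deps=(1,1) exec_start@5 write@7
I5 mul r2: issue@6 deps=(1,0) exec_start@6 write@8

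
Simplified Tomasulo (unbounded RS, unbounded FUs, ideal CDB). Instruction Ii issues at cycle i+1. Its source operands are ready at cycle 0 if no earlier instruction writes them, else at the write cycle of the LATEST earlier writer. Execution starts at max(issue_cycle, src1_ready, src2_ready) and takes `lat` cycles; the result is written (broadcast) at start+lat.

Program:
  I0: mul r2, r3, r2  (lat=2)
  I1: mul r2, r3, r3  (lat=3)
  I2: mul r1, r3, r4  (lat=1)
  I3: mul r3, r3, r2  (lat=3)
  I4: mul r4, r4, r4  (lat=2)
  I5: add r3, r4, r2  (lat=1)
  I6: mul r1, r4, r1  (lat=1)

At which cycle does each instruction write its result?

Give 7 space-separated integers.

Answer: 3 5 4 8 7 8 8

Derivation:
I0 mul r2: issue@1 deps=(None,None) exec_start@1 write@3
I1 mul r2: issue@2 deps=(None,None) exec_start@2 write@5
I2 mul r1: issue@3 deps=(None,None) exec_start@3 write@4
I3 mul r3: issue@4 deps=(None,1) exec_start@5 write@8
I4 mul r4: issue@5 deps=(None,None) exec_start@5 write@7
I5 add r3: issue@6 deps=(4,1) exec_start@7 write@8
I6 mul r1: issue@7 deps=(4,2) exec_start@7 write@8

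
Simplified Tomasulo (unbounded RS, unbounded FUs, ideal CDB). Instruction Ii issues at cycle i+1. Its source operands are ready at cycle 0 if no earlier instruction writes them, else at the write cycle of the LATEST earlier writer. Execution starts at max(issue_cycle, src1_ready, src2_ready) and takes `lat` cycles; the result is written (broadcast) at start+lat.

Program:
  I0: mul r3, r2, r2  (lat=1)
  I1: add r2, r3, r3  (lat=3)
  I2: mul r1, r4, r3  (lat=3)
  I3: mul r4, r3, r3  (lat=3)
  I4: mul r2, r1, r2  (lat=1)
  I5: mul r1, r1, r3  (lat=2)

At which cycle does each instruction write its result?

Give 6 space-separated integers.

I0 mul r3: issue@1 deps=(None,None) exec_start@1 write@2
I1 add r2: issue@2 deps=(0,0) exec_start@2 write@5
I2 mul r1: issue@3 deps=(None,0) exec_start@3 write@6
I3 mul r4: issue@4 deps=(0,0) exec_start@4 write@7
I4 mul r2: issue@5 deps=(2,1) exec_start@6 write@7
I5 mul r1: issue@6 deps=(2,0) exec_start@6 write@8

Answer: 2 5 6 7 7 8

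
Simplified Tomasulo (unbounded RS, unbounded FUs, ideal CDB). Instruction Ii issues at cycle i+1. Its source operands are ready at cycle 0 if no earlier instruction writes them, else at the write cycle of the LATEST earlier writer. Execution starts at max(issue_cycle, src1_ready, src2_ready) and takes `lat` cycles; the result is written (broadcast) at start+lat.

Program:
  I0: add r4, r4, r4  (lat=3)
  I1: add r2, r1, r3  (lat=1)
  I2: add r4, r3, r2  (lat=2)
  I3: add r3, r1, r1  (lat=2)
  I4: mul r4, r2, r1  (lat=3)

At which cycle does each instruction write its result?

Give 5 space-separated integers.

I0 add r4: issue@1 deps=(None,None) exec_start@1 write@4
I1 add r2: issue@2 deps=(None,None) exec_start@2 write@3
I2 add r4: issue@3 deps=(None,1) exec_start@3 write@5
I3 add r3: issue@4 deps=(None,None) exec_start@4 write@6
I4 mul r4: issue@5 deps=(1,None) exec_start@5 write@8

Answer: 4 3 5 6 8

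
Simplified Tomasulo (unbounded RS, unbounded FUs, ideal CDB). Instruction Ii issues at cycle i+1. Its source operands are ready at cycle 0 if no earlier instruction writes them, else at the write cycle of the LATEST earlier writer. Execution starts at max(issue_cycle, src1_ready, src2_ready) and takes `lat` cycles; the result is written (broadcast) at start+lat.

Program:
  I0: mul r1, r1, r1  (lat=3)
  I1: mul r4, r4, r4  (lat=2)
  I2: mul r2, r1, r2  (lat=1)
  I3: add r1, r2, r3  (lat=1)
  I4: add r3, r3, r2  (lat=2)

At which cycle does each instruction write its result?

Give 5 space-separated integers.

I0 mul r1: issue@1 deps=(None,None) exec_start@1 write@4
I1 mul r4: issue@2 deps=(None,None) exec_start@2 write@4
I2 mul r2: issue@3 deps=(0,None) exec_start@4 write@5
I3 add r1: issue@4 deps=(2,None) exec_start@5 write@6
I4 add r3: issue@5 deps=(None,2) exec_start@5 write@7

Answer: 4 4 5 6 7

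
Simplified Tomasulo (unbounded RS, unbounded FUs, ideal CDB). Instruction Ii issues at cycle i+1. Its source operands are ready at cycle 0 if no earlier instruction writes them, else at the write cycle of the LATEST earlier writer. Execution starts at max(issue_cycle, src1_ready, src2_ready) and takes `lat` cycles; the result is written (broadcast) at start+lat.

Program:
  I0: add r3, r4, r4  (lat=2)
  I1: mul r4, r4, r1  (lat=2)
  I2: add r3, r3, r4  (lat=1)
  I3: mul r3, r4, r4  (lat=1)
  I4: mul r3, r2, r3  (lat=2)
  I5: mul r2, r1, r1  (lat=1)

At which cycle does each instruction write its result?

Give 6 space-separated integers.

I0 add r3: issue@1 deps=(None,None) exec_start@1 write@3
I1 mul r4: issue@2 deps=(None,None) exec_start@2 write@4
I2 add r3: issue@3 deps=(0,1) exec_start@4 write@5
I3 mul r3: issue@4 deps=(1,1) exec_start@4 write@5
I4 mul r3: issue@5 deps=(None,3) exec_start@5 write@7
I5 mul r2: issue@6 deps=(None,None) exec_start@6 write@7

Answer: 3 4 5 5 7 7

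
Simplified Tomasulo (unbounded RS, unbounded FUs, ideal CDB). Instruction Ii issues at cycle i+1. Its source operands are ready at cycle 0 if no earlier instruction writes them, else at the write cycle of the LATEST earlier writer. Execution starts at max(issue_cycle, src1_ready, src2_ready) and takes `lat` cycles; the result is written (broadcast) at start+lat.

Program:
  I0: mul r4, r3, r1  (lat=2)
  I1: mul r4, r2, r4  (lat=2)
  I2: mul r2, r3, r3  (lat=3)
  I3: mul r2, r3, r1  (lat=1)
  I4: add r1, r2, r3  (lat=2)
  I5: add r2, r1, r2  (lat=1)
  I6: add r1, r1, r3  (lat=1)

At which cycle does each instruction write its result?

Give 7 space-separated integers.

Answer: 3 5 6 5 7 8 8

Derivation:
I0 mul r4: issue@1 deps=(None,None) exec_start@1 write@3
I1 mul r4: issue@2 deps=(None,0) exec_start@3 write@5
I2 mul r2: issue@3 deps=(None,None) exec_start@3 write@6
I3 mul r2: issue@4 deps=(None,None) exec_start@4 write@5
I4 add r1: issue@5 deps=(3,None) exec_start@5 write@7
I5 add r2: issue@6 deps=(4,3) exec_start@7 write@8
I6 add r1: issue@7 deps=(4,None) exec_start@7 write@8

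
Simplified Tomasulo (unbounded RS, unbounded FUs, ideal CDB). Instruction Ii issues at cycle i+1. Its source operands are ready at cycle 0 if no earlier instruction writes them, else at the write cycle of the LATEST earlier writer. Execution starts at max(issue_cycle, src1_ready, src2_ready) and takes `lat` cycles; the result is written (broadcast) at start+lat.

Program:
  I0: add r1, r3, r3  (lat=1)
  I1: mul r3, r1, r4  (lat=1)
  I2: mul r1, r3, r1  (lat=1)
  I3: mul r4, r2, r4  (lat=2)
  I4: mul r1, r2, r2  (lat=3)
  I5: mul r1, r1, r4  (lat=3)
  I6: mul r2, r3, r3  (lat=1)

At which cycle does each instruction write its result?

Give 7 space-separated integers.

Answer: 2 3 4 6 8 11 8

Derivation:
I0 add r1: issue@1 deps=(None,None) exec_start@1 write@2
I1 mul r3: issue@2 deps=(0,None) exec_start@2 write@3
I2 mul r1: issue@3 deps=(1,0) exec_start@3 write@4
I3 mul r4: issue@4 deps=(None,None) exec_start@4 write@6
I4 mul r1: issue@5 deps=(None,None) exec_start@5 write@8
I5 mul r1: issue@6 deps=(4,3) exec_start@8 write@11
I6 mul r2: issue@7 deps=(1,1) exec_start@7 write@8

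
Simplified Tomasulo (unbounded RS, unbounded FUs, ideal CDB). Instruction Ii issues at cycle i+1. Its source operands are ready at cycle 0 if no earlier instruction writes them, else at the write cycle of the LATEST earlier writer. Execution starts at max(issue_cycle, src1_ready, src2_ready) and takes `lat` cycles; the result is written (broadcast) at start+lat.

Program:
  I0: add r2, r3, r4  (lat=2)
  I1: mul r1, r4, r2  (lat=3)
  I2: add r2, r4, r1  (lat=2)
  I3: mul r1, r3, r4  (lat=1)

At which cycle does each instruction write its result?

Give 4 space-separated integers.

Answer: 3 6 8 5

Derivation:
I0 add r2: issue@1 deps=(None,None) exec_start@1 write@3
I1 mul r1: issue@2 deps=(None,0) exec_start@3 write@6
I2 add r2: issue@3 deps=(None,1) exec_start@6 write@8
I3 mul r1: issue@4 deps=(None,None) exec_start@4 write@5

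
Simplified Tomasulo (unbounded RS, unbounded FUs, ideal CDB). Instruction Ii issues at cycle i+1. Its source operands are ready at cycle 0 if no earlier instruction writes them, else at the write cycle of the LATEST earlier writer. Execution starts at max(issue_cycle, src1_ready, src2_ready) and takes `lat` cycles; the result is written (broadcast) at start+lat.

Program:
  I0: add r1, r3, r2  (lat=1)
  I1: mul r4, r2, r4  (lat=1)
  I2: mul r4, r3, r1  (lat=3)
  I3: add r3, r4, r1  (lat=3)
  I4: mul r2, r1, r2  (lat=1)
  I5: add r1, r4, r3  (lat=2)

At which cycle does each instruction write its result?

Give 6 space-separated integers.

I0 add r1: issue@1 deps=(None,None) exec_start@1 write@2
I1 mul r4: issue@2 deps=(None,None) exec_start@2 write@3
I2 mul r4: issue@3 deps=(None,0) exec_start@3 write@6
I3 add r3: issue@4 deps=(2,0) exec_start@6 write@9
I4 mul r2: issue@5 deps=(0,None) exec_start@5 write@6
I5 add r1: issue@6 deps=(2,3) exec_start@9 write@11

Answer: 2 3 6 9 6 11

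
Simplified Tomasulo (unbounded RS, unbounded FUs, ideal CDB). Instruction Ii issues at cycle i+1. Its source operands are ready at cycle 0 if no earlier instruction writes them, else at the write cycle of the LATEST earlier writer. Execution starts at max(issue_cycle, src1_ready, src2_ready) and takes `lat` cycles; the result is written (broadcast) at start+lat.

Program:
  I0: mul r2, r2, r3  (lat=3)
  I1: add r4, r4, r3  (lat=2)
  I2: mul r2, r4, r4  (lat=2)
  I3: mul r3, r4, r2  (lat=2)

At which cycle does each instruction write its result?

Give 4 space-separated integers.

Answer: 4 4 6 8

Derivation:
I0 mul r2: issue@1 deps=(None,None) exec_start@1 write@4
I1 add r4: issue@2 deps=(None,None) exec_start@2 write@4
I2 mul r2: issue@3 deps=(1,1) exec_start@4 write@6
I3 mul r3: issue@4 deps=(1,2) exec_start@6 write@8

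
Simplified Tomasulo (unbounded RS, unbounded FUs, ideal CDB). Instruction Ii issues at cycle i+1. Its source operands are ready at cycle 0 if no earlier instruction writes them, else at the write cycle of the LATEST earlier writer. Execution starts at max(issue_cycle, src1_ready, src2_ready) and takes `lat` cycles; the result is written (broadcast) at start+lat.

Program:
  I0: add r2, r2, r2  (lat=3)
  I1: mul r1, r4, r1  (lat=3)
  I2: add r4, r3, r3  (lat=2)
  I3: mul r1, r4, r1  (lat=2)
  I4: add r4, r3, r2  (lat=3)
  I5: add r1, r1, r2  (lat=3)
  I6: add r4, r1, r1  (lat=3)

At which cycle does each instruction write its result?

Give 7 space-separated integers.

I0 add r2: issue@1 deps=(None,None) exec_start@1 write@4
I1 mul r1: issue@2 deps=(None,None) exec_start@2 write@5
I2 add r4: issue@3 deps=(None,None) exec_start@3 write@5
I3 mul r1: issue@4 deps=(2,1) exec_start@5 write@7
I4 add r4: issue@5 deps=(None,0) exec_start@5 write@8
I5 add r1: issue@6 deps=(3,0) exec_start@7 write@10
I6 add r4: issue@7 deps=(5,5) exec_start@10 write@13

Answer: 4 5 5 7 8 10 13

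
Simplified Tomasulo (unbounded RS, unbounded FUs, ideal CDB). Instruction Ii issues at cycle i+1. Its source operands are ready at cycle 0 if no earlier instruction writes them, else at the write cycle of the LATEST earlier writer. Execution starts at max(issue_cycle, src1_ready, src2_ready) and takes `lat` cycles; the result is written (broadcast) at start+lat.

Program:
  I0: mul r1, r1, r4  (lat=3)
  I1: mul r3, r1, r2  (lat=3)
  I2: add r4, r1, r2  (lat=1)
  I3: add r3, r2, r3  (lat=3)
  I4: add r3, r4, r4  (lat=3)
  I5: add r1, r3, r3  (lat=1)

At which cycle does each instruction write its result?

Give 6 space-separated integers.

I0 mul r1: issue@1 deps=(None,None) exec_start@1 write@4
I1 mul r3: issue@2 deps=(0,None) exec_start@4 write@7
I2 add r4: issue@3 deps=(0,None) exec_start@4 write@5
I3 add r3: issue@4 deps=(None,1) exec_start@7 write@10
I4 add r3: issue@5 deps=(2,2) exec_start@5 write@8
I5 add r1: issue@6 deps=(4,4) exec_start@8 write@9

Answer: 4 7 5 10 8 9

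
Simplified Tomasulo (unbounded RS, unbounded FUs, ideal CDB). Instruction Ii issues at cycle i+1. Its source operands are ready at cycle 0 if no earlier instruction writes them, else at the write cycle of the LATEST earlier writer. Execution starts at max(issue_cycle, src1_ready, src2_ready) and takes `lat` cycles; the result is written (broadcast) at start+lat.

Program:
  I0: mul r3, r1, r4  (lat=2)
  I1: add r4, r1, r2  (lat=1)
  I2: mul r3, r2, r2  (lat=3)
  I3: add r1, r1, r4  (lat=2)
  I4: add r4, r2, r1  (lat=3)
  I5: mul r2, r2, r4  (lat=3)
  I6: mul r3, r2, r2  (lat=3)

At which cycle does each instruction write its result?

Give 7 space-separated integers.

I0 mul r3: issue@1 deps=(None,None) exec_start@1 write@3
I1 add r4: issue@2 deps=(None,None) exec_start@2 write@3
I2 mul r3: issue@3 deps=(None,None) exec_start@3 write@6
I3 add r1: issue@4 deps=(None,1) exec_start@4 write@6
I4 add r4: issue@5 deps=(None,3) exec_start@6 write@9
I5 mul r2: issue@6 deps=(None,4) exec_start@9 write@12
I6 mul r3: issue@7 deps=(5,5) exec_start@12 write@15

Answer: 3 3 6 6 9 12 15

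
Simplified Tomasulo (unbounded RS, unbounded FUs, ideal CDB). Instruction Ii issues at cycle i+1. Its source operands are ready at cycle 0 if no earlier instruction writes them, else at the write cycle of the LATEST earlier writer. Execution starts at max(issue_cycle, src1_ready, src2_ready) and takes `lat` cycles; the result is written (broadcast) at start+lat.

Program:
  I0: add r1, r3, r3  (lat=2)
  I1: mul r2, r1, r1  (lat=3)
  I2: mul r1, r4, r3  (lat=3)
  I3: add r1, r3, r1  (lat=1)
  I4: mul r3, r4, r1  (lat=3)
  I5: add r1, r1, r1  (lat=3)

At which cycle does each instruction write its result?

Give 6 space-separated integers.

Answer: 3 6 6 7 10 10

Derivation:
I0 add r1: issue@1 deps=(None,None) exec_start@1 write@3
I1 mul r2: issue@2 deps=(0,0) exec_start@3 write@6
I2 mul r1: issue@3 deps=(None,None) exec_start@3 write@6
I3 add r1: issue@4 deps=(None,2) exec_start@6 write@7
I4 mul r3: issue@5 deps=(None,3) exec_start@7 write@10
I5 add r1: issue@6 deps=(3,3) exec_start@7 write@10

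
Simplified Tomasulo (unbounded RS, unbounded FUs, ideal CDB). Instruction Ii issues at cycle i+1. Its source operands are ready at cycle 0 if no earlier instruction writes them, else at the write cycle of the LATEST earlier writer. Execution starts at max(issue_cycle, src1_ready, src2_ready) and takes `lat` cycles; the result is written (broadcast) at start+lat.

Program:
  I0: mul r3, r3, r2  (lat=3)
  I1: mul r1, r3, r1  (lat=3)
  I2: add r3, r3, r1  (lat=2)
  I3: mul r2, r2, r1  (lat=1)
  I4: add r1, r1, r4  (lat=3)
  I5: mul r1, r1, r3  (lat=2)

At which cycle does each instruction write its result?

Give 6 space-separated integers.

I0 mul r3: issue@1 deps=(None,None) exec_start@1 write@4
I1 mul r1: issue@2 deps=(0,None) exec_start@4 write@7
I2 add r3: issue@3 deps=(0,1) exec_start@7 write@9
I3 mul r2: issue@4 deps=(None,1) exec_start@7 write@8
I4 add r1: issue@5 deps=(1,None) exec_start@7 write@10
I5 mul r1: issue@6 deps=(4,2) exec_start@10 write@12

Answer: 4 7 9 8 10 12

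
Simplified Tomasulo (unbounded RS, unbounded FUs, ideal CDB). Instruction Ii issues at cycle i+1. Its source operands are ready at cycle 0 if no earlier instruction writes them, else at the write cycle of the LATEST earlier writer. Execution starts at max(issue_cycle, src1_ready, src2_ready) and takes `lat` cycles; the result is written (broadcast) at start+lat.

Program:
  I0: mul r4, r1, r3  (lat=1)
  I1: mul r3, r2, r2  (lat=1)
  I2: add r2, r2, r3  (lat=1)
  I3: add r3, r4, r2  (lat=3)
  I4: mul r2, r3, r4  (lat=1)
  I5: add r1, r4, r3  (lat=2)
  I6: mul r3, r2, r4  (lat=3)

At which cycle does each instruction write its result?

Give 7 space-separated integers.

I0 mul r4: issue@1 deps=(None,None) exec_start@1 write@2
I1 mul r3: issue@2 deps=(None,None) exec_start@2 write@3
I2 add r2: issue@3 deps=(None,1) exec_start@3 write@4
I3 add r3: issue@4 deps=(0,2) exec_start@4 write@7
I4 mul r2: issue@5 deps=(3,0) exec_start@7 write@8
I5 add r1: issue@6 deps=(0,3) exec_start@7 write@9
I6 mul r3: issue@7 deps=(4,0) exec_start@8 write@11

Answer: 2 3 4 7 8 9 11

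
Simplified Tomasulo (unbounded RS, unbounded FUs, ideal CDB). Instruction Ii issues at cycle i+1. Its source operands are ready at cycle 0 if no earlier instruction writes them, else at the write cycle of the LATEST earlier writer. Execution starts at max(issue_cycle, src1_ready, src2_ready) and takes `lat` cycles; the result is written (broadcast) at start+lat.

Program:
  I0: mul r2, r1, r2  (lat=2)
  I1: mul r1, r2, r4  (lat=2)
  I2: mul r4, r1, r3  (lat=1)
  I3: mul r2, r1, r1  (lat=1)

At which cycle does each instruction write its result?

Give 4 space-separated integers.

Answer: 3 5 6 6

Derivation:
I0 mul r2: issue@1 deps=(None,None) exec_start@1 write@3
I1 mul r1: issue@2 deps=(0,None) exec_start@3 write@5
I2 mul r4: issue@3 deps=(1,None) exec_start@5 write@6
I3 mul r2: issue@4 deps=(1,1) exec_start@5 write@6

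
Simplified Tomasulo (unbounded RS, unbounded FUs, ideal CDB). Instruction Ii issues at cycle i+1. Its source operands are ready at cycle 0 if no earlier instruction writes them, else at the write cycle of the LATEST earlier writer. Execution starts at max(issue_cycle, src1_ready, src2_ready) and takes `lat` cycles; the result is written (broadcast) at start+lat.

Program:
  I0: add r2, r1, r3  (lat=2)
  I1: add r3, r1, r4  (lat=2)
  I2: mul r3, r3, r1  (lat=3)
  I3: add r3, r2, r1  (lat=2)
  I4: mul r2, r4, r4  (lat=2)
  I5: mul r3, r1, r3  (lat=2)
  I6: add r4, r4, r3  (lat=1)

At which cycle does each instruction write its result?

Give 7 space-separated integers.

Answer: 3 4 7 6 7 8 9

Derivation:
I0 add r2: issue@1 deps=(None,None) exec_start@1 write@3
I1 add r3: issue@2 deps=(None,None) exec_start@2 write@4
I2 mul r3: issue@3 deps=(1,None) exec_start@4 write@7
I3 add r3: issue@4 deps=(0,None) exec_start@4 write@6
I4 mul r2: issue@5 deps=(None,None) exec_start@5 write@7
I5 mul r3: issue@6 deps=(None,3) exec_start@6 write@8
I6 add r4: issue@7 deps=(None,5) exec_start@8 write@9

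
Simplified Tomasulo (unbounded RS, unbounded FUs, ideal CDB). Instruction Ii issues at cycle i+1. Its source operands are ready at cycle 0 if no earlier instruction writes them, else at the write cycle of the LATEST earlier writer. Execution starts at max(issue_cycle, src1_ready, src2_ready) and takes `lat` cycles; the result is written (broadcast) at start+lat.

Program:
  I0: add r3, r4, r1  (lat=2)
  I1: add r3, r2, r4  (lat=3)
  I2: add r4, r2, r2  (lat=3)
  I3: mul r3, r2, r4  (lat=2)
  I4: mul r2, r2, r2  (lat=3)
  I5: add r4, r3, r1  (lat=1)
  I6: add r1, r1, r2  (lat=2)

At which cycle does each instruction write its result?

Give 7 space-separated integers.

I0 add r3: issue@1 deps=(None,None) exec_start@1 write@3
I1 add r3: issue@2 deps=(None,None) exec_start@2 write@5
I2 add r4: issue@3 deps=(None,None) exec_start@3 write@6
I3 mul r3: issue@4 deps=(None,2) exec_start@6 write@8
I4 mul r2: issue@5 deps=(None,None) exec_start@5 write@8
I5 add r4: issue@6 deps=(3,None) exec_start@8 write@9
I6 add r1: issue@7 deps=(None,4) exec_start@8 write@10

Answer: 3 5 6 8 8 9 10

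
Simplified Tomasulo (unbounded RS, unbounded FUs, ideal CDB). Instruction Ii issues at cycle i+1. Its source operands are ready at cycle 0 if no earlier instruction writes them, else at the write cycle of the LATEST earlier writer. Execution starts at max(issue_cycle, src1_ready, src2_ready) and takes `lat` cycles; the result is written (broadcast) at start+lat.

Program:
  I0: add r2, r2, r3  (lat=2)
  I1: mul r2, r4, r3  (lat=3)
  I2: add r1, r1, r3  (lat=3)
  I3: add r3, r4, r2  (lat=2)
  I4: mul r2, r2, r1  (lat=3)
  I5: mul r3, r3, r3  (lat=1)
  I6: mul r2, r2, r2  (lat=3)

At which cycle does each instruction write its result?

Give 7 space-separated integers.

Answer: 3 5 6 7 9 8 12

Derivation:
I0 add r2: issue@1 deps=(None,None) exec_start@1 write@3
I1 mul r2: issue@2 deps=(None,None) exec_start@2 write@5
I2 add r1: issue@3 deps=(None,None) exec_start@3 write@6
I3 add r3: issue@4 deps=(None,1) exec_start@5 write@7
I4 mul r2: issue@5 deps=(1,2) exec_start@6 write@9
I5 mul r3: issue@6 deps=(3,3) exec_start@7 write@8
I6 mul r2: issue@7 deps=(4,4) exec_start@9 write@12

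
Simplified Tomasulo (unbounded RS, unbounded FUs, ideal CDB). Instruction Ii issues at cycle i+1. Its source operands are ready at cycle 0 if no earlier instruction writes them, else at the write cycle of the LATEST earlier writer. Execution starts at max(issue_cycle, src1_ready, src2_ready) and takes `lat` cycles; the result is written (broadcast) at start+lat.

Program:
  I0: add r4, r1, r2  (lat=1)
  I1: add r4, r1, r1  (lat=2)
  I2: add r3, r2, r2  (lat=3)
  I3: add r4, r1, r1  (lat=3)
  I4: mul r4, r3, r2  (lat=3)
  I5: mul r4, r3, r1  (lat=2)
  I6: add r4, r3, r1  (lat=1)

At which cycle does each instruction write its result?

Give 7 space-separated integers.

I0 add r4: issue@1 deps=(None,None) exec_start@1 write@2
I1 add r4: issue@2 deps=(None,None) exec_start@2 write@4
I2 add r3: issue@3 deps=(None,None) exec_start@3 write@6
I3 add r4: issue@4 deps=(None,None) exec_start@4 write@7
I4 mul r4: issue@5 deps=(2,None) exec_start@6 write@9
I5 mul r4: issue@6 deps=(2,None) exec_start@6 write@8
I6 add r4: issue@7 deps=(2,None) exec_start@7 write@8

Answer: 2 4 6 7 9 8 8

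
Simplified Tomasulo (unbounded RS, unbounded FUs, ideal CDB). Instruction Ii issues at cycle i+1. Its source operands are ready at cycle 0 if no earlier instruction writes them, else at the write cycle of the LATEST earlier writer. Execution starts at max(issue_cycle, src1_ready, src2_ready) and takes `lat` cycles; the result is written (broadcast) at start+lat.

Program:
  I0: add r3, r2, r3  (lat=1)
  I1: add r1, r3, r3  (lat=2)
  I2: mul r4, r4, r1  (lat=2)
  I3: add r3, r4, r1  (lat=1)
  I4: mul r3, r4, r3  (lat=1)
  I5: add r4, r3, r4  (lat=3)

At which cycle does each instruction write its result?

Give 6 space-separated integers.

Answer: 2 4 6 7 8 11

Derivation:
I0 add r3: issue@1 deps=(None,None) exec_start@1 write@2
I1 add r1: issue@2 deps=(0,0) exec_start@2 write@4
I2 mul r4: issue@3 deps=(None,1) exec_start@4 write@6
I3 add r3: issue@4 deps=(2,1) exec_start@6 write@7
I4 mul r3: issue@5 deps=(2,3) exec_start@7 write@8
I5 add r4: issue@6 deps=(4,2) exec_start@8 write@11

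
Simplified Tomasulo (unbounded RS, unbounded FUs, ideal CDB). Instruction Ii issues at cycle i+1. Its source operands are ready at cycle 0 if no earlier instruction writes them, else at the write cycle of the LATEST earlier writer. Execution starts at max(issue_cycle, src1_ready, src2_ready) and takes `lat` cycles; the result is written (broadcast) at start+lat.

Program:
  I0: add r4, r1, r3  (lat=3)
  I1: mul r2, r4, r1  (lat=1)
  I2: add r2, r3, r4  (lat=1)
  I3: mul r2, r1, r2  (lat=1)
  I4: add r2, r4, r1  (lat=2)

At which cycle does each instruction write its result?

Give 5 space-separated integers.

Answer: 4 5 5 6 7

Derivation:
I0 add r4: issue@1 deps=(None,None) exec_start@1 write@4
I1 mul r2: issue@2 deps=(0,None) exec_start@4 write@5
I2 add r2: issue@3 deps=(None,0) exec_start@4 write@5
I3 mul r2: issue@4 deps=(None,2) exec_start@5 write@6
I4 add r2: issue@5 deps=(0,None) exec_start@5 write@7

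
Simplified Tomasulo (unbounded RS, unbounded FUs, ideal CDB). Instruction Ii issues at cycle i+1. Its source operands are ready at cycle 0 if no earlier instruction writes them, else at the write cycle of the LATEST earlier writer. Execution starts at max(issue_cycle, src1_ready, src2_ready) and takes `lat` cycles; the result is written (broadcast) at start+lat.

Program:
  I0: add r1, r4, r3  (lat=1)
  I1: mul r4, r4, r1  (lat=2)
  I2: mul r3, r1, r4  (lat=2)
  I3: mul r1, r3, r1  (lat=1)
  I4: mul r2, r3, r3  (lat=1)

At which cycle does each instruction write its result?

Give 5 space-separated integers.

Answer: 2 4 6 7 7

Derivation:
I0 add r1: issue@1 deps=(None,None) exec_start@1 write@2
I1 mul r4: issue@2 deps=(None,0) exec_start@2 write@4
I2 mul r3: issue@3 deps=(0,1) exec_start@4 write@6
I3 mul r1: issue@4 deps=(2,0) exec_start@6 write@7
I4 mul r2: issue@5 deps=(2,2) exec_start@6 write@7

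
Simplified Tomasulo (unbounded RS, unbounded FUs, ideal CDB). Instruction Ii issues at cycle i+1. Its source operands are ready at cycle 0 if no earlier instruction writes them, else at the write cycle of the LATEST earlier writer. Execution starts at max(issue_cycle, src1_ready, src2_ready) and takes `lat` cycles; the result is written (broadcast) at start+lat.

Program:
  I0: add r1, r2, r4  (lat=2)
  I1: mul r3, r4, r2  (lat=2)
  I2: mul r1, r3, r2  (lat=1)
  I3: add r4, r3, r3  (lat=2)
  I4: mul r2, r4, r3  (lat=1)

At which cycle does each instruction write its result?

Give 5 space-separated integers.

Answer: 3 4 5 6 7

Derivation:
I0 add r1: issue@1 deps=(None,None) exec_start@1 write@3
I1 mul r3: issue@2 deps=(None,None) exec_start@2 write@4
I2 mul r1: issue@3 deps=(1,None) exec_start@4 write@5
I3 add r4: issue@4 deps=(1,1) exec_start@4 write@6
I4 mul r2: issue@5 deps=(3,1) exec_start@6 write@7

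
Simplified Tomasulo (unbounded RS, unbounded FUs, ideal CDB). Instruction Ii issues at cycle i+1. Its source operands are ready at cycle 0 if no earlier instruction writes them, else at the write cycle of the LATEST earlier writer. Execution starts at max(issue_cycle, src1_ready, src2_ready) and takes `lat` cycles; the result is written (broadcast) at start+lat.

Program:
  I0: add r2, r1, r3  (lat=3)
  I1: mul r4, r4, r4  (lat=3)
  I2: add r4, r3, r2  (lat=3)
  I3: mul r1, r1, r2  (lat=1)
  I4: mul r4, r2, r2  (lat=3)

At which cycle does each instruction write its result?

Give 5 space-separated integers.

Answer: 4 5 7 5 8

Derivation:
I0 add r2: issue@1 deps=(None,None) exec_start@1 write@4
I1 mul r4: issue@2 deps=(None,None) exec_start@2 write@5
I2 add r4: issue@3 deps=(None,0) exec_start@4 write@7
I3 mul r1: issue@4 deps=(None,0) exec_start@4 write@5
I4 mul r4: issue@5 deps=(0,0) exec_start@5 write@8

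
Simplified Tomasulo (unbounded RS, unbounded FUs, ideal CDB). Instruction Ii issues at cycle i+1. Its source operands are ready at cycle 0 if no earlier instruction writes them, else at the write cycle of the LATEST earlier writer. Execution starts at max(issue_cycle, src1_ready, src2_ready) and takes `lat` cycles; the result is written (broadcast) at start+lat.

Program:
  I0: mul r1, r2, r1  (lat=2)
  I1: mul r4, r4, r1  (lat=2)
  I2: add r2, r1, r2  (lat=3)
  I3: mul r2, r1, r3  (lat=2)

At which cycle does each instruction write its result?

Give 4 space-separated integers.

Answer: 3 5 6 6

Derivation:
I0 mul r1: issue@1 deps=(None,None) exec_start@1 write@3
I1 mul r4: issue@2 deps=(None,0) exec_start@3 write@5
I2 add r2: issue@3 deps=(0,None) exec_start@3 write@6
I3 mul r2: issue@4 deps=(0,None) exec_start@4 write@6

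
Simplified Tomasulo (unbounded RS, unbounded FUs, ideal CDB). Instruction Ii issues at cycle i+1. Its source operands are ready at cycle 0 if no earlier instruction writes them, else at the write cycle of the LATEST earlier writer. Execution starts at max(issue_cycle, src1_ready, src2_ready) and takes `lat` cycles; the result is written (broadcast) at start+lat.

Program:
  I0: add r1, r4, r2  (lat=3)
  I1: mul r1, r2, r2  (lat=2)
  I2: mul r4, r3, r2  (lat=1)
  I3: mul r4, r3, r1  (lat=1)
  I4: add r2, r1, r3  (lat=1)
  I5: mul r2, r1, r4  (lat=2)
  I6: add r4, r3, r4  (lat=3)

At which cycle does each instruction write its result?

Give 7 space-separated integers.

I0 add r1: issue@1 deps=(None,None) exec_start@1 write@4
I1 mul r1: issue@2 deps=(None,None) exec_start@2 write@4
I2 mul r4: issue@3 deps=(None,None) exec_start@3 write@4
I3 mul r4: issue@4 deps=(None,1) exec_start@4 write@5
I4 add r2: issue@5 deps=(1,None) exec_start@5 write@6
I5 mul r2: issue@6 deps=(1,3) exec_start@6 write@8
I6 add r4: issue@7 deps=(None,3) exec_start@7 write@10

Answer: 4 4 4 5 6 8 10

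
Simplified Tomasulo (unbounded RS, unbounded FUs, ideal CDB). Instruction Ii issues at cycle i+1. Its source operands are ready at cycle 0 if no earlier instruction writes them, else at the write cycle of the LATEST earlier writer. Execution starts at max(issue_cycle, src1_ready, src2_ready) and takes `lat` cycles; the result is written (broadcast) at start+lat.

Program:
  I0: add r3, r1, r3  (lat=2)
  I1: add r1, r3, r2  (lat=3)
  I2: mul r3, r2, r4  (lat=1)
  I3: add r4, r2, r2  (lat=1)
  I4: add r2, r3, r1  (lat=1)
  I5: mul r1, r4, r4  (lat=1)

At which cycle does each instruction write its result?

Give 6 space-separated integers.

I0 add r3: issue@1 deps=(None,None) exec_start@1 write@3
I1 add r1: issue@2 deps=(0,None) exec_start@3 write@6
I2 mul r3: issue@3 deps=(None,None) exec_start@3 write@4
I3 add r4: issue@4 deps=(None,None) exec_start@4 write@5
I4 add r2: issue@5 deps=(2,1) exec_start@6 write@7
I5 mul r1: issue@6 deps=(3,3) exec_start@6 write@7

Answer: 3 6 4 5 7 7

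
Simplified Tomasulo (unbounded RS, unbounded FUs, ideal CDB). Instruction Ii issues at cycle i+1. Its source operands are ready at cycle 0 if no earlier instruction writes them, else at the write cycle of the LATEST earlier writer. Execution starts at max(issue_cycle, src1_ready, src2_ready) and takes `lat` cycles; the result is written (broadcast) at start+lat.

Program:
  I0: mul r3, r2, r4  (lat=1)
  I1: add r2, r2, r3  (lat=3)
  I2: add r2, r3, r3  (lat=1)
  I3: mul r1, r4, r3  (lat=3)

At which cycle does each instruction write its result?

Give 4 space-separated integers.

Answer: 2 5 4 7

Derivation:
I0 mul r3: issue@1 deps=(None,None) exec_start@1 write@2
I1 add r2: issue@2 deps=(None,0) exec_start@2 write@5
I2 add r2: issue@3 deps=(0,0) exec_start@3 write@4
I3 mul r1: issue@4 deps=(None,0) exec_start@4 write@7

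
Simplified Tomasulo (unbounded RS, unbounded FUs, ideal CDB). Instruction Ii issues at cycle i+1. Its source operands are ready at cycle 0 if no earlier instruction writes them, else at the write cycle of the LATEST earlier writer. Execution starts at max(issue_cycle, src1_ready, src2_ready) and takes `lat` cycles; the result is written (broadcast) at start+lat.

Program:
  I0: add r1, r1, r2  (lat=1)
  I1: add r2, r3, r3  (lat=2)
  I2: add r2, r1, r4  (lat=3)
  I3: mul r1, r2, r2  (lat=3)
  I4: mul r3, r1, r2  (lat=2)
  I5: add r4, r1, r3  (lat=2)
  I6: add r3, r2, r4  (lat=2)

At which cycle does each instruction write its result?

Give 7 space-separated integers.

I0 add r1: issue@1 deps=(None,None) exec_start@1 write@2
I1 add r2: issue@2 deps=(None,None) exec_start@2 write@4
I2 add r2: issue@3 deps=(0,None) exec_start@3 write@6
I3 mul r1: issue@4 deps=(2,2) exec_start@6 write@9
I4 mul r3: issue@5 deps=(3,2) exec_start@9 write@11
I5 add r4: issue@6 deps=(3,4) exec_start@11 write@13
I6 add r3: issue@7 deps=(2,5) exec_start@13 write@15

Answer: 2 4 6 9 11 13 15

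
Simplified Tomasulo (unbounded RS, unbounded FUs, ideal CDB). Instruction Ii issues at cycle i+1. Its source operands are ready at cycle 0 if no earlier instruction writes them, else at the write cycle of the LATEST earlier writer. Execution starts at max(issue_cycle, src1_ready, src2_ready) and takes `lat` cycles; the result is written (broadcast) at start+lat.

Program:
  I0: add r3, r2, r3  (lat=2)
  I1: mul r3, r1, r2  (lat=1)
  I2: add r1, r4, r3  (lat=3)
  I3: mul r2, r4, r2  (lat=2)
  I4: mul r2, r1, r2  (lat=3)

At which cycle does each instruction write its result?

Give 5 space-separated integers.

Answer: 3 3 6 6 9

Derivation:
I0 add r3: issue@1 deps=(None,None) exec_start@1 write@3
I1 mul r3: issue@2 deps=(None,None) exec_start@2 write@3
I2 add r1: issue@3 deps=(None,1) exec_start@3 write@6
I3 mul r2: issue@4 deps=(None,None) exec_start@4 write@6
I4 mul r2: issue@5 deps=(2,3) exec_start@6 write@9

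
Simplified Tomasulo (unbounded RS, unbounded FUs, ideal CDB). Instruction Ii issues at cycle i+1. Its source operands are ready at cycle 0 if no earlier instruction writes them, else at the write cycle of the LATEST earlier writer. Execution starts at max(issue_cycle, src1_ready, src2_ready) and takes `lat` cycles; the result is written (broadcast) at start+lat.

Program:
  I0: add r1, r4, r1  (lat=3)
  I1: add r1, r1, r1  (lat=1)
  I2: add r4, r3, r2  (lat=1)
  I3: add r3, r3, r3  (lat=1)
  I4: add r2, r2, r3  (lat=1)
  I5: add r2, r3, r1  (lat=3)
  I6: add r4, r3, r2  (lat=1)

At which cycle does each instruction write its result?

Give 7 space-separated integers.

I0 add r1: issue@1 deps=(None,None) exec_start@1 write@4
I1 add r1: issue@2 deps=(0,0) exec_start@4 write@5
I2 add r4: issue@3 deps=(None,None) exec_start@3 write@4
I3 add r3: issue@4 deps=(None,None) exec_start@4 write@5
I4 add r2: issue@5 deps=(None,3) exec_start@5 write@6
I5 add r2: issue@6 deps=(3,1) exec_start@6 write@9
I6 add r4: issue@7 deps=(3,5) exec_start@9 write@10

Answer: 4 5 4 5 6 9 10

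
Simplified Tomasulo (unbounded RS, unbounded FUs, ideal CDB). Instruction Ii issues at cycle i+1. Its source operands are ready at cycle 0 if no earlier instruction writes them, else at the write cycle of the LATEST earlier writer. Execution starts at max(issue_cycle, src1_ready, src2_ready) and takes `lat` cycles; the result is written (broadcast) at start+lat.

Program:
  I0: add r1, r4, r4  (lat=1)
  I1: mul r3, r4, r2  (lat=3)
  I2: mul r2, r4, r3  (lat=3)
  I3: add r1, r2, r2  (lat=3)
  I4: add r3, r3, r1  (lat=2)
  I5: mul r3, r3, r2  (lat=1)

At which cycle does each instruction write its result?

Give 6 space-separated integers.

I0 add r1: issue@1 deps=(None,None) exec_start@1 write@2
I1 mul r3: issue@2 deps=(None,None) exec_start@2 write@5
I2 mul r2: issue@3 deps=(None,1) exec_start@5 write@8
I3 add r1: issue@4 deps=(2,2) exec_start@8 write@11
I4 add r3: issue@5 deps=(1,3) exec_start@11 write@13
I5 mul r3: issue@6 deps=(4,2) exec_start@13 write@14

Answer: 2 5 8 11 13 14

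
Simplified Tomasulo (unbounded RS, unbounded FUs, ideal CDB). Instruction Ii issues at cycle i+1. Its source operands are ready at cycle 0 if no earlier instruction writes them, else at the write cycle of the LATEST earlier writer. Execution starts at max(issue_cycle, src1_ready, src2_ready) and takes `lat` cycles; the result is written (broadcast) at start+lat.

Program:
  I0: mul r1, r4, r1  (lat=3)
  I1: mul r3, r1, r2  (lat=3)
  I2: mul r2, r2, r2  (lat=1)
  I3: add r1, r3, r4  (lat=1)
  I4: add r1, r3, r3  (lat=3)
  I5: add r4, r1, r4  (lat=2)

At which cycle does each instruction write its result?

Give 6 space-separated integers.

I0 mul r1: issue@1 deps=(None,None) exec_start@1 write@4
I1 mul r3: issue@2 deps=(0,None) exec_start@4 write@7
I2 mul r2: issue@3 deps=(None,None) exec_start@3 write@4
I3 add r1: issue@4 deps=(1,None) exec_start@7 write@8
I4 add r1: issue@5 deps=(1,1) exec_start@7 write@10
I5 add r4: issue@6 deps=(4,None) exec_start@10 write@12

Answer: 4 7 4 8 10 12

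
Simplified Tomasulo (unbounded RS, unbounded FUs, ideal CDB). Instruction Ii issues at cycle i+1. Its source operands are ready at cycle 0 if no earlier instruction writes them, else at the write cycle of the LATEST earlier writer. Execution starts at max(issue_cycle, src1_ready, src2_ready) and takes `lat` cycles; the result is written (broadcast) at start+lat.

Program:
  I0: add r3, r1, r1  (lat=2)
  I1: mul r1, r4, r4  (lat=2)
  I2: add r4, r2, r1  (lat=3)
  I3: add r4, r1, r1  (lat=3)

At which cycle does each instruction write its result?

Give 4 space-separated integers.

I0 add r3: issue@1 deps=(None,None) exec_start@1 write@3
I1 mul r1: issue@2 deps=(None,None) exec_start@2 write@4
I2 add r4: issue@3 deps=(None,1) exec_start@4 write@7
I3 add r4: issue@4 deps=(1,1) exec_start@4 write@7

Answer: 3 4 7 7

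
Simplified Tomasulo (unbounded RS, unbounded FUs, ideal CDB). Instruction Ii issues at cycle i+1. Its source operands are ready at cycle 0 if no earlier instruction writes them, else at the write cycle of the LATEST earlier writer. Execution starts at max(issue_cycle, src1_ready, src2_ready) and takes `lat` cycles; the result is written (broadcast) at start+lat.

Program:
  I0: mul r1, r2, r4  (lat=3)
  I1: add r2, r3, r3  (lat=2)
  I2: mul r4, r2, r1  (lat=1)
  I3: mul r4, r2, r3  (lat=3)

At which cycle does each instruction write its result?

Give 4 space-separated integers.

Answer: 4 4 5 7

Derivation:
I0 mul r1: issue@1 deps=(None,None) exec_start@1 write@4
I1 add r2: issue@2 deps=(None,None) exec_start@2 write@4
I2 mul r4: issue@3 deps=(1,0) exec_start@4 write@5
I3 mul r4: issue@4 deps=(1,None) exec_start@4 write@7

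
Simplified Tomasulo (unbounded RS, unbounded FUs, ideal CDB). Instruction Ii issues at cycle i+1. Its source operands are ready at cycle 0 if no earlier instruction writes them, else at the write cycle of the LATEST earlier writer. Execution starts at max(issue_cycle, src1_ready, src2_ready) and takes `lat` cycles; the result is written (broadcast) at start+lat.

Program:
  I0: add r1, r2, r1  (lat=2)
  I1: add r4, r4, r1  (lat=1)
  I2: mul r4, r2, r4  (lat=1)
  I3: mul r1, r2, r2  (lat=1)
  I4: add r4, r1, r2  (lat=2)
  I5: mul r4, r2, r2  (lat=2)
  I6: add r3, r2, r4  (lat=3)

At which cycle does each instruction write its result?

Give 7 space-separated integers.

Answer: 3 4 5 5 7 8 11

Derivation:
I0 add r1: issue@1 deps=(None,None) exec_start@1 write@3
I1 add r4: issue@2 deps=(None,0) exec_start@3 write@4
I2 mul r4: issue@3 deps=(None,1) exec_start@4 write@5
I3 mul r1: issue@4 deps=(None,None) exec_start@4 write@5
I4 add r4: issue@5 deps=(3,None) exec_start@5 write@7
I5 mul r4: issue@6 deps=(None,None) exec_start@6 write@8
I6 add r3: issue@7 deps=(None,5) exec_start@8 write@11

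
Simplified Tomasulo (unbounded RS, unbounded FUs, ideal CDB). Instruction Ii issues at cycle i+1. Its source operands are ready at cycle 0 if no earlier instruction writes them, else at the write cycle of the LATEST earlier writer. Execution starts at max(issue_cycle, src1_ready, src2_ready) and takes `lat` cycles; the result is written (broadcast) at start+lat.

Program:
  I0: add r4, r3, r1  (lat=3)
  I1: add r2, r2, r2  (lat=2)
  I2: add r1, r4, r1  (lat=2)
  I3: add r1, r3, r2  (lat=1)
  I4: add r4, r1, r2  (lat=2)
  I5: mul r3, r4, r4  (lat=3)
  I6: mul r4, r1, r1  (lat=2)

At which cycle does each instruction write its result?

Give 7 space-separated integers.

I0 add r4: issue@1 deps=(None,None) exec_start@1 write@4
I1 add r2: issue@2 deps=(None,None) exec_start@2 write@4
I2 add r1: issue@3 deps=(0,None) exec_start@4 write@6
I3 add r1: issue@4 deps=(None,1) exec_start@4 write@5
I4 add r4: issue@5 deps=(3,1) exec_start@5 write@7
I5 mul r3: issue@6 deps=(4,4) exec_start@7 write@10
I6 mul r4: issue@7 deps=(3,3) exec_start@7 write@9

Answer: 4 4 6 5 7 10 9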